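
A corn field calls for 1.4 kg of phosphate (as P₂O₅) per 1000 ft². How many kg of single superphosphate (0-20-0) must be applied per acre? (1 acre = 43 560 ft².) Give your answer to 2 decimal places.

304.92 kg of product per acre

Product per 1000 ft² = 1.4 / 20% = 7 kg.
Convert to per acre: 7 × 43.56 = 304.92 kg.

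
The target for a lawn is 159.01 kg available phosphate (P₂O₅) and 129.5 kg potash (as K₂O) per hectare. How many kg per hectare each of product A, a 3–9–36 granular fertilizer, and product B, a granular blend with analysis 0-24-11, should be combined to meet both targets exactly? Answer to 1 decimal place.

177.6 kg product A, 595.9 kg product B

Per-hectare balance (a = product A, b = product B):
P₂O₅: 0.09·a + 0.24·b = 159.01
K₂O: 0.36·a + 0.11·b = 129.5
Solving simultaneously: a = 177.633, b = 595.929.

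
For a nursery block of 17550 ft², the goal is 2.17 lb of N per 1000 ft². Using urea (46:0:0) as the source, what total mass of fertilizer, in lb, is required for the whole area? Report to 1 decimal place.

Product per 1000 ft² = 2.17 / 46% = 4.71739 lb.
Total product = 4.71739 × 17550 / 1000 = 82.7902 lb.

82.8 lb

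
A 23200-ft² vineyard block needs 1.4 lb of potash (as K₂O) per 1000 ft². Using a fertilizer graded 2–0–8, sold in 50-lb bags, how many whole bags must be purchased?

9 bags

Product per 1000 ft² = 1.4 / 8% = 17.5 lb.
Total product = 17.5 × 23200 / 1000 = 406 lb.
Bags = ⌈406 / 50⌉ = 9.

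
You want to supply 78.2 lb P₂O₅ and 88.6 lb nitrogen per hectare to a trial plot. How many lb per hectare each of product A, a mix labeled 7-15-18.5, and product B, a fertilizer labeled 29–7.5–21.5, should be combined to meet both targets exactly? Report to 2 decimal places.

Let a = lb of product A, b = lb of product B (per hectare).
P₂O₅: 0.15·a + 0.075·b = 78.2
N: 0.07·a + 0.29·b = 88.6
Eliminate a: (row1) − 0.15/0.07·(row2) → -0.546429·b = -111.657, so b = 204.3399.
Back-substitute: a = (78.2 − 0.075·204.3399) / 0.15 = 419.163.

419.16 lb product A, 204.34 lb product B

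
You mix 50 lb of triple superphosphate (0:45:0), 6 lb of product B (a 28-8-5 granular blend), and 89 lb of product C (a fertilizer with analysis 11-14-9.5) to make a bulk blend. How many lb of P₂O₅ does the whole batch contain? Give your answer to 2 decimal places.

P₂O₅ mass = 45%×50 + 8%×6 + 14%×89 = 35.44 lb.

35.44 lb P₂O₅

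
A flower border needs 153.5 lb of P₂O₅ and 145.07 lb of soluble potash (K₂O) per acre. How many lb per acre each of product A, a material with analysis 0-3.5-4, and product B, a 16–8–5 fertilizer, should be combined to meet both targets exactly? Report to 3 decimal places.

Per-acre balance (a = product A, b = product B):
P₂O₅: 0.035·a + 0.08·b = 153.5
K₂O: 0.04·a + 0.05·b = 145.07
Eliminate a: (row1) − 0.035/0.04·(row2) → 0.03625·b = 26.5637, so b = 732.7931.
Back-substitute: a = (153.5 − 0.08·732.7931) / 0.035 = 2710.7586.

2710.759 lb product A, 732.793 lb product B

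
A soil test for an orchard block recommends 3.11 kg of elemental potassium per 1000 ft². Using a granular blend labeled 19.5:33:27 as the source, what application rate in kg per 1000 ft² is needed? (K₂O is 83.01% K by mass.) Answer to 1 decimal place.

13.9 kg of product per thousand sq ft

As K₂O: 3.11 / 0.8301 = 3.74654 kg per 1000 ft².
Product per 1000 ft² = 3.74654 / 27% = 13.8761 kg.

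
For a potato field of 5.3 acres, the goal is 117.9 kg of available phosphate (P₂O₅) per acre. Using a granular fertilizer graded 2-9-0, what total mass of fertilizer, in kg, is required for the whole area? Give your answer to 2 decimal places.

6943.00 kg

Product per acre = 117.9 / 9% = 1310 kg.
Total product = 1310 × 5.3 = 6943 kg.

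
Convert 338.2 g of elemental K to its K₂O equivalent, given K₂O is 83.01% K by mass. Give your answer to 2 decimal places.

K₂O = 338.2 / 0.8301 = 407.421 g.

407.42 g K₂O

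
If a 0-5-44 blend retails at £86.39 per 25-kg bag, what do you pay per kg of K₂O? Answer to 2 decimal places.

K₂O in bag = 25 × 44% = 11 kg.
Cost per kg K₂O = £86.39 / 11 = £7.8536.

£7.85 per kg K₂O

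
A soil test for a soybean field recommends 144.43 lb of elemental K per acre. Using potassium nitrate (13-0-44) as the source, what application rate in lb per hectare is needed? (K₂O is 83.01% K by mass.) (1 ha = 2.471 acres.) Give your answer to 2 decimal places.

977.12 lb of product per hectare

As K₂O: 144.43 / 0.8301 = 173.991 lb per acre.
Product per acre = 173.991 / 44% = 395.434 lb.
Convert to per hectare: 395.434 × 2.471 = 977.118 lb.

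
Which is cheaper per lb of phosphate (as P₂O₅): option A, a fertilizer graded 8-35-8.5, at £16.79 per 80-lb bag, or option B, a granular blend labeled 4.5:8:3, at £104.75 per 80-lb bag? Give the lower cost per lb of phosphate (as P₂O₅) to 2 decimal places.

£0.60 per lb P₂O₅ (option A)

option A: P₂O₅ per bag = 80 × 35% = 28 lb; cost = 16.79 / 28 = £0.5996/lb P₂O₅.
option B: P₂O₅ per bag = 80 × 8% = 6.4 lb; cost = 104.75 / 6.4 = £16.3672/lb P₂O₅.
option A is cheaper.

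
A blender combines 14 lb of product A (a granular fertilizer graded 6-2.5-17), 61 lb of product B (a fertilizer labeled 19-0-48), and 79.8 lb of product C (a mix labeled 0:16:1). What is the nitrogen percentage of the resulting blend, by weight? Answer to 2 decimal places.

8.03% N

Total mass = 14 + 61 + 79.8 = 154.8 lb.
N mass = 6%×14 + 19%×61 + 0%×79.8 = 12.43 lb.
% N = 12.43 / 154.8 = 8.02972%.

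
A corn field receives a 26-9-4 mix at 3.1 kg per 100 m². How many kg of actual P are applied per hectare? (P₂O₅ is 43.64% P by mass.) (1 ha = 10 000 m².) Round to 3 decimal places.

12.176 kg P per hectare

P₂O₅ per 100 m² = 3.1 × 9% = 0.279 kg.
Elemental P = 0.279 × 0.4364 = 0.121756 kg per 100 m².
Convert to per hectare: 0.121756 × 100 = 12.1756 kg.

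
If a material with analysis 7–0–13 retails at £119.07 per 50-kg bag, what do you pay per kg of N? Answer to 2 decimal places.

N in bag = 50 × 7% = 3.5 kg.
Cost per kg N = £119.07 / 3.5 = £34.0200.

£34.02 per kg N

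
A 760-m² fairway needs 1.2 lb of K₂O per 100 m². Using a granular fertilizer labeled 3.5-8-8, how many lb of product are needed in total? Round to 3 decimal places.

114.000 lb

Product per 100 m² = 1.2 / 8% = 15 lb.
Total product = 15 × 760 / 100 = 114 lb.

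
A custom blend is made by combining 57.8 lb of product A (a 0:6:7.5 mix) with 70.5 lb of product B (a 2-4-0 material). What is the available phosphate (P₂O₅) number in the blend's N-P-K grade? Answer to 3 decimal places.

Total mass = 57.8 + 70.5 = 128.3 lb.
P₂O₅ mass = 6%×57.8 + 4%×70.5 = 6.288 lb.
% P₂O₅ = 6.288 / 128.3 = 4.90101%.

4.901% P₂O₅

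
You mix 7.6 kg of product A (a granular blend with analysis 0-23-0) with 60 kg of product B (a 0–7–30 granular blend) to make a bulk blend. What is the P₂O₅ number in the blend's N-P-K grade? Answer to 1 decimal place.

8.8% P₂O₅

Total mass = 7.6 + 60 = 67.6 kg.
P₂O₅ mass = 23%×7.6 + 7%×60 = 5.948 kg.
% P₂O₅ = 5.948 / 67.6 = 8.79882%.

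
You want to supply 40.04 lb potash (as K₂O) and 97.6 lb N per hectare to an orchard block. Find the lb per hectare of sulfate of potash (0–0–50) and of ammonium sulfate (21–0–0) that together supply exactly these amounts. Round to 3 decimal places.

80.080 lb sulfate of potash, 464.762 lb ammonium sulfate

With a, b = lb per hectare of sulfate of potash and ammonium sulfate:
K₂O: 0.5·a + 0·b = 40.04
N: 0·a + 0.21·b = 97.6
Solving simultaneously: a = 80.08, b = 464.7619.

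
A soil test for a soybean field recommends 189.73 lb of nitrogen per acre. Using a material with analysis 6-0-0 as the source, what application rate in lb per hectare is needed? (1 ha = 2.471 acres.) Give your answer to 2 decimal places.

Product per acre = 189.73 / 6% = 3162.17 lb.
Convert to per hectare: 3162.17 × 2.471 = 7813.714 lb.

7813.71 lb of product per hectare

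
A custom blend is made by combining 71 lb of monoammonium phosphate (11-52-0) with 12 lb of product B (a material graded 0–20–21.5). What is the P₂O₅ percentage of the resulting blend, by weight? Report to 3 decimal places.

47.373% P₂O₅

Total mass = 71 + 12 = 83 lb.
P₂O₅ mass = 52%×71 + 20%×12 = 39.32 lb.
% P₂O₅ = 39.32 / 83 = 47.37349%.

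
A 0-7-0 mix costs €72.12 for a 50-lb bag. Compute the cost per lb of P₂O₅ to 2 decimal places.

€20.61 per lb P₂O₅

P₂O₅ in bag = 50 × 7% = 3.5 lb.
Cost per lb P₂O₅ = €72.12 / 3.5 = €20.6057.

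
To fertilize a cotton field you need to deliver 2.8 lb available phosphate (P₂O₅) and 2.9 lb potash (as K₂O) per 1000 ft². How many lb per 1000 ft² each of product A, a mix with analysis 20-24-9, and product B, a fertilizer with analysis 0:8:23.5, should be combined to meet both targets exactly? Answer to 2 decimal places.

With a, b = lb per 1000 ft² of product A and product B:
P₂O₅: 0.24·a + 0.08·b = 2.8
K₂O: 0.09·a + 0.235·b = 2.9
Solving simultaneously: a = 8.65854, b = 9.02439.

8.66 lb product A, 9.02 lb product B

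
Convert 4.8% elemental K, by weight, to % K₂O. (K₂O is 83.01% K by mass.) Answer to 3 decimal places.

5.782% K₂O

%K₂O = 4.8 / 0.8301 = 5.78244%.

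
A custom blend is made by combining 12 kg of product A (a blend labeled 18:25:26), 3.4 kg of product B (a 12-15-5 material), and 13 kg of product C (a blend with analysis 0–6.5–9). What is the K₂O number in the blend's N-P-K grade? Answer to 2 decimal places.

Total mass = 12 + 3.4 + 13 = 28.4 kg.
K₂O mass = 26%×12 + 5%×3.4 + 9%×13 = 4.46 kg.
% K₂O = 4.46 / 28.4 = 15.7042%.

15.70% K₂O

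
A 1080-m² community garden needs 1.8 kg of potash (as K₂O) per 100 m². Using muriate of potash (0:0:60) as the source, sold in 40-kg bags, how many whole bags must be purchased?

Product per 100 m² = 1.8 / 60% = 3 kg.
Total product = 3 × 1080 / 100 = 32.4 kg.
Bags = ⌈32.4 / 40⌉ = 1.

1 bags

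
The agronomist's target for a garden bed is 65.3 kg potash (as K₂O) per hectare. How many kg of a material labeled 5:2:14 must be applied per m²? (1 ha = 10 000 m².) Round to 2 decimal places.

Product per hectare = 65.3 / 14% = 466.429 kg.
Convert to per m²: 466.429 × 0.0001 = 0.0466429 kg.

0.05 kg of product per sq m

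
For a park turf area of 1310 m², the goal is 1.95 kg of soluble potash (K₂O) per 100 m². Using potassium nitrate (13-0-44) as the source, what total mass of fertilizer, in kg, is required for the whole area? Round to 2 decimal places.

Product per 100 m² = 1.95 / 44% = 4.43182 kg.
Total product = 4.43182 × 1310 / 100 = 58.0568 kg.

58.06 kg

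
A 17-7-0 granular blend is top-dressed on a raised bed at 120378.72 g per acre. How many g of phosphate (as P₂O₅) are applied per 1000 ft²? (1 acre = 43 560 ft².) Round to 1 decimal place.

P₂O₅ per acre = 120378.72 × 7% = 8426.51 g.
Convert to per 1000 ft²: 8426.51 × 0.0229568 = 193.446 g.

193.4 g P₂O₅ per thousand sq ft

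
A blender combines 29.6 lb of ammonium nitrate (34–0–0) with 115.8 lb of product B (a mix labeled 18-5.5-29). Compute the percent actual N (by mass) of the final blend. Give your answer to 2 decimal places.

Total mass = 29.6 + 115.8 = 145.4 lb.
N mass = 34%×29.6 + 18%×115.8 = 30.908 lb.
% N = 30.908 / 145.4 = 21.2572%.

21.26% N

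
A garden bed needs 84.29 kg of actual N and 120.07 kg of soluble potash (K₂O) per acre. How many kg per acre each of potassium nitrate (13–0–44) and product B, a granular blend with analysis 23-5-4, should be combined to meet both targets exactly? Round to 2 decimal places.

252.55 kg potassium nitrate, 223.73 kg product B

With a, b = kg per acre of potassium nitrate and product B:
N: 0.13·a + 0.23·b = 84.29
K₂O: 0.44·a + 0.04·b = 120.07
Eliminate b: (row1) − 0.23/0.04·(row2) → -2.4·a = -606.112, so a = 252.547.
Then b = (120.07 − 0.44·252.547) / 0.04 = 223.734.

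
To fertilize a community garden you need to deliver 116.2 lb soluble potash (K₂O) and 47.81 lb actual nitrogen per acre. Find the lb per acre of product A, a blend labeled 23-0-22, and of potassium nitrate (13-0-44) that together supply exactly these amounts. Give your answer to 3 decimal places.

Per-acre balance (a = product A, b = potassium nitrate):
K₂O: 0.22·a + 0.44·b = 116.2
N: 0.23·a + 0.13·b = 47.81
From row1: a = (116.2 − 0.44·b) / 0.22.
Into row2: 0.23·(116.2 − 0.44·b)/0.22 + 0.13·b = 47.81 → b = 223.2479, a = 81.68595.

81.686 lb product A, 223.248 lb potassium nitrate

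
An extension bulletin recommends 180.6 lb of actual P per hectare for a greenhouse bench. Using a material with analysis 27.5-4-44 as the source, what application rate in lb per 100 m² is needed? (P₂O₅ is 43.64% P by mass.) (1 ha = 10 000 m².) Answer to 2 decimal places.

103.46 lb of product per hundred sq m

As P₂O₅: 180.6 / 0.4364 = 413.841 lb per hectare.
Product per hectare = 413.841 / 4% = 10346 lb.
Convert to per 100 m²: 10346 × 0.01 = 103.4601 lb.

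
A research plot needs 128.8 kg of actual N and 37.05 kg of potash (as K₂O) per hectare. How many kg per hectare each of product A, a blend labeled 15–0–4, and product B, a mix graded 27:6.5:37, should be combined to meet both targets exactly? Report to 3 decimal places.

With a, b = kg per hectare of product A and product B:
N: 0.15·a + 0.27·b = 128.8
K₂O: 0.04·a + 0.37·b = 37.05
From row1: a = (128.8 − 0.27·b) / 0.15.
Into row2: 0.04·(128.8 − 0.27·b)/0.15 + 0.37·b = 37.05 → b = 9.07159, a = 842.3378.

842.338 kg product A, 9.072 kg product B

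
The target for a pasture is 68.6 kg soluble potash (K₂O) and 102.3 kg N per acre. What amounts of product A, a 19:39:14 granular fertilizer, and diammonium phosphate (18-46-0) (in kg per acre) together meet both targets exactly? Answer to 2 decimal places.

490.00 kg product A, 51.11 kg diammonium phosphate

With a, b = kg per acre of product A and diammonium phosphate:
K₂O: 0.14·a + 0·b = 68.6
N: 0.19·a + 0.18·b = 102.3
Solving simultaneously: a = 490, b = 51.1111.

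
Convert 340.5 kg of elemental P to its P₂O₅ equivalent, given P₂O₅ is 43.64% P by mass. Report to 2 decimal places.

780.25 kg P₂O₅

P₂O₅ = 340.5 / 0.4364 = 780.247 kg.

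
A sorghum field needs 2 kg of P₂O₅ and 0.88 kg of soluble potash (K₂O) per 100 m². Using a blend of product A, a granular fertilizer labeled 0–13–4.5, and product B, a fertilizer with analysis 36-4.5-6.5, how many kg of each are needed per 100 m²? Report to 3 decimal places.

Let a = kg of product A, b = kg of product B (per 100 m²).
P₂O₅: 0.13·a + 0.045·b = 2
K₂O: 0.045·a + 0.065·b = 0.88
Solving simultaneously: a = 14.07004, b = 3.79767.

14.070 kg product A, 3.798 kg product B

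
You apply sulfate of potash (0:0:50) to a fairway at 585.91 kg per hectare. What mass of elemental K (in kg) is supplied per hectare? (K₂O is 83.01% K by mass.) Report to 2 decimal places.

243.18 kg K per hectare

K₂O per hectare = 585.91 × 50% = 292.955 kg.
Elemental K = 292.955 × 0.8301 = 243.182 kg per hectare.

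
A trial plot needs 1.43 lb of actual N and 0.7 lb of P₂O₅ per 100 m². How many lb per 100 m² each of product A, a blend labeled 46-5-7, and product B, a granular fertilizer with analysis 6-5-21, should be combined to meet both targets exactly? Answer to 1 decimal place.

1.5 lb product A, 12.5 lb product B

Per-100 m² balance (a = product A, b = product B):
N: 0.46·a + 0.06·b = 1.43
P₂O₅: 0.05·a + 0.05·b = 0.7
Eliminate b: (row1) − 0.06/0.05·(row2) → 0.4·a = 0.59, so a = 1.475.
Then b = (0.7 − 0.05·1.475) / 0.05 = 12.525.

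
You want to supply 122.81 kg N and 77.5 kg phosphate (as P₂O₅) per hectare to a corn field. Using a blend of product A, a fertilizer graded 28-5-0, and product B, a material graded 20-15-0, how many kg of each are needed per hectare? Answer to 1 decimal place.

91.3 kg product A, 486.2 kg product B

Per-hectare balance (a = product A, b = product B):
N: 0.28·a + 0.2·b = 122.81
P₂O₅: 0.05·a + 0.15·b = 77.5
From row1: a = (122.81 − 0.2·b) / 0.28.
Into row2: 0.05·(122.81 − 0.2·b)/0.28 + 0.15·b = 77.5 → b = 486.234, a = 91.2969.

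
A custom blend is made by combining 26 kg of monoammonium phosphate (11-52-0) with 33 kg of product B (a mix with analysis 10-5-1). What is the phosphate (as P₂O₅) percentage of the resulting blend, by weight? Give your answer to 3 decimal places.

25.712% P₂O₅

Total mass = 26 + 33 = 59 kg.
P₂O₅ mass = 52%×26 + 5%×33 = 15.17 kg.
% P₂O₅ = 15.17 / 59 = 25.7119%.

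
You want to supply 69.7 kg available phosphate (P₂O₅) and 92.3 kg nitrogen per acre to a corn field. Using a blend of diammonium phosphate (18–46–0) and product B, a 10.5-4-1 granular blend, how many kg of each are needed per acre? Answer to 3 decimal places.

Let a = kg of diammonium phosphate, b = kg of product B (per acre).
P₂O₅: 0.46·a + 0.04·b = 69.7
N: 0.18·a + 0.105·b = 92.3
Solving simultaneously: a = 88.23601, b = 727.7859.

88.236 kg diammonium phosphate, 727.786 kg product B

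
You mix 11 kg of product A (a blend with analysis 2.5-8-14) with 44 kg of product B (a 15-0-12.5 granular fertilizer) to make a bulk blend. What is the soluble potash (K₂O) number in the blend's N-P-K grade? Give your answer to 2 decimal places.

12.80% K₂O

Total mass = 11 + 44 = 55 kg.
K₂O mass = 14%×11 + 12.5%×44 = 7.04 kg.
% K₂O = 7.04 / 55 = 12.8%.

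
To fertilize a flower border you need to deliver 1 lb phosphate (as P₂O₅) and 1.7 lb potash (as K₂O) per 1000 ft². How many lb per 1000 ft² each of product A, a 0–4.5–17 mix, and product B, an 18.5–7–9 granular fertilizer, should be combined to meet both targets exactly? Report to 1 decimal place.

With a, b = lb per 1000 ft² of product A and product B:
P₂O₅: 0.045·a + 0.07·b = 1
K₂O: 0.17·a + 0.09·b = 1.7
From row1: a = (1 − 0.07·b) / 0.045.
Into row2: 0.17·(1 − 0.07·b)/0.045 + 0.09·b = 1.7 → b = 11.9108, a = 3.69427.

3.7 lb product A, 11.9 lb product B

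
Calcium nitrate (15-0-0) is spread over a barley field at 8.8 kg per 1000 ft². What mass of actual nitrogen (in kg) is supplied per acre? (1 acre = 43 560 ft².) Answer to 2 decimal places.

nitrogen per 1000 ft² = 8.8 × 15% = 1.32 kg.
Convert to per acre: 1.32 × 43.56 = 57.4992 kg.

57.50 kg N per acre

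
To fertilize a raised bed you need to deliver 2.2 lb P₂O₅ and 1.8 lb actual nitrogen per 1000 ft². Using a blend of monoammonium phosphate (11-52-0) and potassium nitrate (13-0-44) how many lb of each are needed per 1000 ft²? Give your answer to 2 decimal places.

Per-1000 ft² balance (a = monoammonium phosphate, b = potassium nitrate):
P₂O₅: 0.52·a + 0·b = 2.2
N: 0.11·a + 0.13·b = 1.8
Eliminate a: (row1) − 0.52/0.11·(row2) → -0.614545·b = -6.30909, so b = 10.2663.
Back-substitute: a = (2.2 − 0·10.2663) / 0.52 = 4.23077.

4.23 lb monoammonium phosphate, 10.27 lb potassium nitrate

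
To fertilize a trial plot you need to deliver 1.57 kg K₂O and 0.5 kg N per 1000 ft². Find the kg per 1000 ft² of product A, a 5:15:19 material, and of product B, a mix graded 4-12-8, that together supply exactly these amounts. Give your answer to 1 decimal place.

With a, b = kg per 1000 ft² of product A and product B:
K₂O: 0.19·a + 0.08·b = 1.57
N: 0.05·a + 0.04·b = 0.5
Solving simultaneously: a = 6.33333, b = 4.58333.

6.3 kg product A, 4.6 kg product B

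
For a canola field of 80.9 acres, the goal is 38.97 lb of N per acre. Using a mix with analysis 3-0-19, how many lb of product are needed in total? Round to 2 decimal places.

105089.10 lb

Product per acre = 38.97 / 3% = 1299 lb.
Total product = 1299 × 80.9 = 105089.1 lb.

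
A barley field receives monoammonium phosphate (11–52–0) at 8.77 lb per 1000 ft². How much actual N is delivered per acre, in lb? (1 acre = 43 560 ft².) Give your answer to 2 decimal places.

42.02 lb N per acre

nitrogen per 1000 ft² = 8.77 × 11% = 0.9647 lb.
Convert to per acre: 0.9647 × 43.56 = 42.0223 lb.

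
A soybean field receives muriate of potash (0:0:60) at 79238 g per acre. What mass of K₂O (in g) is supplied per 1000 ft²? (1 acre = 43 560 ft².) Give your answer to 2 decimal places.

K₂O per acre = 79238 × 60% = 47542.8 g.
Convert to per 1000 ft²: 47542.8 × 0.0229568 = 1091.433 g.

1091.43 g K₂O per thousand sq ft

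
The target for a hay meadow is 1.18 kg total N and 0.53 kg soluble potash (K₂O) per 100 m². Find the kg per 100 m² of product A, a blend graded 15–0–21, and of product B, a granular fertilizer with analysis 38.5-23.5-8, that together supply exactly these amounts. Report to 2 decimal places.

Per-100 m² balance (a = product A, b = product B):
N: 0.15·a + 0.385·b = 1.18
K₂O: 0.21·a + 0.08·b = 0.53
From row1: a = (1.18 − 0.385·b) / 0.15.
Into row2: 0.21·(1.18 − 0.385·b)/0.15 + 0.08·b = 0.53 → b = 2.44444, a = 1.59259.

1.59 kg product A, 2.44 kg product B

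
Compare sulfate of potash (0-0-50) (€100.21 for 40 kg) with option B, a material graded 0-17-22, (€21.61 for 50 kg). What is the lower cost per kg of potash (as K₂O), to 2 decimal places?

€1.96 per kg K₂O (option B)

sulfate of potash: K₂O per bag = 40 × 50% = 20 kg; cost = 100.21 / 20 = €5.0105/kg K₂O.
option B: K₂O per bag = 50 × 22% = 11 kg; cost = 21.61 / 11 = €1.9645/kg K₂O.
option B is cheaper.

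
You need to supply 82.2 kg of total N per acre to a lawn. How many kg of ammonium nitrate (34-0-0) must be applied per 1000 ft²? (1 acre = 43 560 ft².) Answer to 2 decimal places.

5.55 kg of product per thousand sq ft

Product per acre = 82.2 / 34% = 241.765 kg.
Convert to per 1000 ft²: 241.765 × 0.0229568 = 5.55015 kg.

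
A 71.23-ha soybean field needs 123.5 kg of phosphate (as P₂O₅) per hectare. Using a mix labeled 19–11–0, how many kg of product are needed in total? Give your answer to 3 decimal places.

Product per hectare = 123.5 / 11% = 1122.73 kg.
Total product = 1122.73 × 71.23 = 79971.8636 kg.

79971.864 kg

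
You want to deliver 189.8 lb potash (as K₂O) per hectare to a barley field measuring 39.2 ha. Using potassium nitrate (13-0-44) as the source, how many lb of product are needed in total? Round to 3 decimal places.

16909.455 lb

Product per hectare = 189.8 / 44% = 431.364 lb.
Total product = 431.364 × 39.2 = 16909.4545 lb.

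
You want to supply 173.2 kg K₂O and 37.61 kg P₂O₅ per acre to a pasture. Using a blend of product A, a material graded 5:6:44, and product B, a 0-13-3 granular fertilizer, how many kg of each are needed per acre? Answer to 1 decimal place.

386.1 kg product A, 111.1 kg product B

Let a = kg of product A, b = kg of product B (per acre).
K₂O: 0.44·a + 0.03·b = 173.2
P₂O₅: 0.06·a + 0.13·b = 37.61
From row1: a = (173.2 − 0.03·b) / 0.44.
Into row2: 0.06·(173.2 − 0.03·b)/0.44 + 0.13·b = 37.61 → b = 111.126, a = 386.06.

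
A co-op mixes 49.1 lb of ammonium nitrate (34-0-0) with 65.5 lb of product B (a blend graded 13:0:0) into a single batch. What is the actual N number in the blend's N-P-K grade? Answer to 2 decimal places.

Total mass = 49.1 + 65.5 = 114.6 lb.
N mass = 34%×49.1 + 13%×65.5 = 25.209 lb.
% N = 25.209 / 114.6 = 21.9974%.

22.00% N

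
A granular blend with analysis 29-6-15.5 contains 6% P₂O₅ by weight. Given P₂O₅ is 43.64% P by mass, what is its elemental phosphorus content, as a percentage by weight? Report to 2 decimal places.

2.62% P

%P = 6 × 0.4364 = 2.6184%.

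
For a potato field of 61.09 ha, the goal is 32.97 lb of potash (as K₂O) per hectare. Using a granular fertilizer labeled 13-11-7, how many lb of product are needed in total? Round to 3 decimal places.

Product per hectare = 32.97 / 7% = 471 lb.
Total product = 471 × 61.09 = 28773.39 lb.

28773.390 lb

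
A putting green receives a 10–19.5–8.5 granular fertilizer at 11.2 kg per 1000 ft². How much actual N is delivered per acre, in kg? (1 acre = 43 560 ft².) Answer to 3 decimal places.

nitrogen per 1000 ft² = 11.2 × 10% = 1.12 kg.
Convert to per acre: 1.12 × 43.56 = 48.7872 kg.

48.787 kg N per acre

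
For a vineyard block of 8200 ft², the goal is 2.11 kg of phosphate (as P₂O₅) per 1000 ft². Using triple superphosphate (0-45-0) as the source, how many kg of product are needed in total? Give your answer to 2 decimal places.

38.45 kg

Product per 1000 ft² = 2.11 / 45% = 4.68889 kg.
Total product = 4.68889 × 8200 / 1000 = 38.4489 kg.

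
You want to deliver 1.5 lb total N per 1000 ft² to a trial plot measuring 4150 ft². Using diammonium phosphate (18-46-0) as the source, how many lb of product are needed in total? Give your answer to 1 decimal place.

Product per 1000 ft² = 1.5 / 18% = 8.33333 lb.
Total product = 8.33333 × 4150 / 1000 = 34.5833 lb.

34.6 lb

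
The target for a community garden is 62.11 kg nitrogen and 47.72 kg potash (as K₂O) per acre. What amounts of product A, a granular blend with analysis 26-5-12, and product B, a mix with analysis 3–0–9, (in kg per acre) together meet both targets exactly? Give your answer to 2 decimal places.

210.02 kg product A, 250.20 kg product B

With a, b = kg per acre of product A and product B:
N: 0.26·a + 0.03·b = 62.11
K₂O: 0.12·a + 0.09·b = 47.72
From row1: a = (62.11 − 0.03·b) / 0.26.
Into row2: 0.12·(62.11 − 0.03·b)/0.26 + 0.09·b = 47.72 → b = 250.202, a = 210.015.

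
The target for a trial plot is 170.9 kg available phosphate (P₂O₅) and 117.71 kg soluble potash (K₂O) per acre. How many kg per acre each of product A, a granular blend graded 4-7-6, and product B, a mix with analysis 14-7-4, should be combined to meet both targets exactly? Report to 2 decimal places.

1002.64 kg product A, 1438.79 kg product B

Let a = kg of product A, b = kg of product B (per acre).
P₂O₅: 0.07·a + 0.07·b = 170.9
K₂O: 0.06·a + 0.04·b = 117.71
Eliminate b: (row1) − 0.07/0.04·(row2) → -0.035·a = -35.0925, so a = 1002.643.
Then b = (117.71 − 0.06·1002.643) / 0.04 = 1438.786.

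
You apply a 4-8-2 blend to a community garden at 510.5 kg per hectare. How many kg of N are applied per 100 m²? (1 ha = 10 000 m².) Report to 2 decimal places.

nitrogen per hectare = 510.5 × 4% = 20.42 kg.
Convert to per 100 m²: 20.42 × 0.01 = 0.2042 kg.

0.20 kg N per hundred sq m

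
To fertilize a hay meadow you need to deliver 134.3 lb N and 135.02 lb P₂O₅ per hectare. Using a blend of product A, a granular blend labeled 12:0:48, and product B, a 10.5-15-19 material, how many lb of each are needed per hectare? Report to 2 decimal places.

With a, b = lb per hectare of product A and product B:
N: 0.12·a + 0.105·b = 134.3
P₂O₅: 0·a + 0.15·b = 135.02
Solving simultaneously: a = 331.55, b = 900.133.

331.55 lb product A, 900.13 lb product B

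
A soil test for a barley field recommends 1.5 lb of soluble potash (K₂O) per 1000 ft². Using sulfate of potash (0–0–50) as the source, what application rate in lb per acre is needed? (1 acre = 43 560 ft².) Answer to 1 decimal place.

Product per 1000 ft² = 1.5 / 50% = 3 lb.
Convert to per acre: 3 × 43.56 = 130.68 lb.

130.7 lb of product per acre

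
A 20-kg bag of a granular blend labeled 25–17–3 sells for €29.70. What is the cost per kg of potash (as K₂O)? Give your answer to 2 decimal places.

€49.50 per kg K₂O

K₂O in bag = 20 × 3% = 0.6 kg.
Cost per kg K₂O = €29.70 / 0.6 = €49.5000.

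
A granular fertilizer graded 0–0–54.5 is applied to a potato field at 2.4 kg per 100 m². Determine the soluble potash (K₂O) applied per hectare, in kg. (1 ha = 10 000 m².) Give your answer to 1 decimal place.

130.8 kg K₂O per hectare

K₂O per 100 m² = 2.4 × 54.5% = 1.308 kg.
Convert to per hectare: 1.308 × 100 = 130.8 kg.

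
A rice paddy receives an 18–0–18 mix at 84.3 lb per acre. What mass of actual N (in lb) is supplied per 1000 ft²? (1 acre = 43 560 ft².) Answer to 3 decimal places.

0.348 lb N per thousand sq ft

nitrogen per acre = 84.3 × 18% = 15.174 lb.
Convert to per 1000 ft²: 15.174 × 0.0229568 = 0.348347 lb.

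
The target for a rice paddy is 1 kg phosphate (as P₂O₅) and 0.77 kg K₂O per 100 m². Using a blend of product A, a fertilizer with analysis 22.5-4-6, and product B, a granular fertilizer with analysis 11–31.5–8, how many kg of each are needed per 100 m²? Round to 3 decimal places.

With a, b = kg per 100 m² of product A and product B:
P₂O₅: 0.04·a + 0.315·b = 1
K₂O: 0.06·a + 0.08·b = 0.77
Eliminate a: (row1) − 0.04/0.06·(row2) → 0.261667·b = 0.486667, so b = 1.85987.
Back-substitute: a = (1 − 0.315·1.85987) / 0.04 = 10.3535.

10.354 kg product A, 1.860 kg product B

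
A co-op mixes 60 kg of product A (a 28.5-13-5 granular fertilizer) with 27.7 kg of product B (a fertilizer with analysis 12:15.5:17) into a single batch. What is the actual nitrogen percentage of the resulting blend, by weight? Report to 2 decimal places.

23.29% N

Total mass = 60 + 27.7 = 87.7 kg.
N mass = 28.5%×60 + 12%×27.7 = 20.424 kg.
% N = 20.424 / 87.7 = 23.2885%.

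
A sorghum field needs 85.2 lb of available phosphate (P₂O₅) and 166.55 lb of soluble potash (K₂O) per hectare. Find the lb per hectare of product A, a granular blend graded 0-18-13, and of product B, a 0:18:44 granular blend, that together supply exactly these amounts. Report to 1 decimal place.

Let a = lb of product A, b = lb of product B (per hectare).
P₂O₅: 0.18·a + 0.18·b = 85.2
K₂O: 0.13·a + 0.44·b = 166.55
From row1: a = (85.2 − 0.18·b) / 0.18.
Into row2: 0.13·(85.2 − 0.18·b)/0.18 + 0.44·b = 166.55 → b = 338.763, a = 134.57.

134.6 lb product A, 338.8 lb product B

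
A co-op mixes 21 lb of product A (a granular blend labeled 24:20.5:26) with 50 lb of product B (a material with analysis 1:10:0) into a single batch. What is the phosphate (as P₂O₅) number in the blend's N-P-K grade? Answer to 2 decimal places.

Total mass = 21 + 50 = 71 lb.
P₂O₅ mass = 20.5%×21 + 10%×50 = 9.305 lb.
% P₂O₅ = 9.305 / 71 = 13.1056%.

13.11% P₂O₅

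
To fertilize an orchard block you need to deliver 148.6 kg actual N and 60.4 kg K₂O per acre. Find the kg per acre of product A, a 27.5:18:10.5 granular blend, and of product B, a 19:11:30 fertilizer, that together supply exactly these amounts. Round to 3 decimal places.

529.241 kg product A, 16.099 kg product B

Per-acre balance (a = product A, b = product B):
N: 0.275·a + 0.19·b = 148.6
K₂O: 0.105·a + 0.3·b = 60.4
Solving simultaneously: a = 529.2406, b = 16.0991.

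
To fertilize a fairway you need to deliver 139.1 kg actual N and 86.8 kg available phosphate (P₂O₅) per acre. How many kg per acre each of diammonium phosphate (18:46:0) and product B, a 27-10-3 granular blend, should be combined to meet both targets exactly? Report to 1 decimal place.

89.7 kg diammonium phosphate, 455.4 kg product B

With a, b = kg per acre of diammonium phosphate and product B:
N: 0.18·a + 0.27·b = 139.1
P₂O₅: 0.46·a + 0.1·b = 86.8
From row1: a = (139.1 − 0.27·b) / 0.18.
Into row2: 0.46·(139.1 − 0.27·b)/0.18 + 0.1·b = 86.8 → b = 455.386, a = 89.6987.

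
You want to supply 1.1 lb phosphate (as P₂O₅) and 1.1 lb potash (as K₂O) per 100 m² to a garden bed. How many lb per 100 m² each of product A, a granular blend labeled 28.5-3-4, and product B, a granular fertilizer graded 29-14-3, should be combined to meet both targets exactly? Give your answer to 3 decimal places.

Let a = lb of product A, b = lb of product B (per 100 m²).
P₂O₅: 0.03·a + 0.14·b = 1.1
K₂O: 0.04·a + 0.03·b = 1.1
Solving simultaneously: a = 25.7447, b = 2.34043.

25.745 lb product A, 2.340 lb product B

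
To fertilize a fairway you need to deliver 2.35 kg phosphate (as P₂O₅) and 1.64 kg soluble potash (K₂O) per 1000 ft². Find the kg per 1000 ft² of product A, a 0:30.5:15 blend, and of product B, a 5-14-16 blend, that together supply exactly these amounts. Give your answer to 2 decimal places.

With a, b = kg per 1000 ft² of product A and product B:
P₂O₅: 0.305·a + 0.14·b = 2.35
K₂O: 0.15·a + 0.16·b = 1.64
Eliminate a: (row1) − 0.305/0.15·(row2) → -0.185333·b = -0.984667, so b = 5.31295.
Back-substitute: a = (2.35 − 0.14·5.31295) / 0.305 = 5.26619.

5.27 kg product A, 5.31 kg product B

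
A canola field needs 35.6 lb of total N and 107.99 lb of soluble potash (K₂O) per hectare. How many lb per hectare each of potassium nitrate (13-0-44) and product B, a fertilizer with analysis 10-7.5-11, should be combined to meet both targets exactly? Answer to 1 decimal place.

Let a = lb of potassium nitrate, b = lb of product B (per hectare).
N: 0.13·a + 0.1·b = 35.6
K₂O: 0.44·a + 0.11·b = 107.99
From row1: a = (35.6 − 0.1·b) / 0.13.
Into row2: 0.44·(35.6 − 0.1·b)/0.13 + 0.11·b = 107.99 → b = 54.7239, a = 231.751.

231.8 lb potassium nitrate, 54.7 lb product B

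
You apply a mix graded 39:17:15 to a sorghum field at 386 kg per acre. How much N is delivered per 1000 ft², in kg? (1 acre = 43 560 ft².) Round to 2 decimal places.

3.46 kg N per thousand sq ft

nitrogen per acre = 386 × 39% = 150.54 kg.
Convert to per 1000 ft²: 150.54 × 0.0229568 = 3.45592 kg.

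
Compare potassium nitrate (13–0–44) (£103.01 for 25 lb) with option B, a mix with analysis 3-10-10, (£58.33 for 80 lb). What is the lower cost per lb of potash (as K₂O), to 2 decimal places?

potassium nitrate: K₂O per bag = 25 × 44% = 11 lb; cost = 103.01 / 11 = £9.3645/lb K₂O.
option B: K₂O per bag = 80 × 10% = 8 lb; cost = 58.33 / 8 = £7.2912/lb K₂O.
option B is cheaper.

£7.29 per lb K₂O (option B)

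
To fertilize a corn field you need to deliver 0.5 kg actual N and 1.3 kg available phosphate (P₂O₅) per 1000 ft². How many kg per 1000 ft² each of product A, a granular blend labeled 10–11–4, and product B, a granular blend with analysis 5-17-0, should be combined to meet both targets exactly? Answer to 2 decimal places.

1.74 kg product A, 6.52 kg product B

Let a = kg of product A, b = kg of product B (per 1000 ft²).
N: 0.1·a + 0.05·b = 0.5
P₂O₅: 0.11·a + 0.17·b = 1.3
Eliminate a: (row1) − 0.1/0.11·(row2) → -0.104545·b = -0.681818, so b = 6.52174.
Back-substitute: a = (0.5 − 0.05·6.52174) / 0.1 = 1.73913.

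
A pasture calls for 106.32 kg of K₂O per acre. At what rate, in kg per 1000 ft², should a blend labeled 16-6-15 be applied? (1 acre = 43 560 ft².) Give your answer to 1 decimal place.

Product per acre = 106.32 / 15% = 708.8 kg.
Convert to per 1000 ft²: 708.8 × 0.0229568 = 16.2718 kg.

16.3 kg of product per thousand sq ft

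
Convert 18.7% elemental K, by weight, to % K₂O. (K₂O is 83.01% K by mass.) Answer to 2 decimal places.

22.53% K₂O

%K₂O = 18.7 / 0.8301 = 22.5274%.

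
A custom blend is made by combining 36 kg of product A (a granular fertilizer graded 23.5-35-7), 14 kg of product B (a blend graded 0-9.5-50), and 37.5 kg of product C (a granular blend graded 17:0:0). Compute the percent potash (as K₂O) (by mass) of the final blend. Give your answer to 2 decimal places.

10.88% K₂O

Total mass = 36 + 14 + 37.5 = 87.5 kg.
K₂O mass = 7%×36 + 50%×14 + 0%×37.5 = 9.52 kg.
% K₂O = 9.52 / 87.5 = 10.88%.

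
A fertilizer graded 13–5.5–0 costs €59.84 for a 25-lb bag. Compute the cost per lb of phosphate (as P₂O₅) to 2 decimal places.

€43.52 per lb P₂O₅

P₂O₅ in bag = 25 × 5.5% = 1.375 lb.
Cost per lb P₂O₅ = €59.84 / 1.375 = €43.5200.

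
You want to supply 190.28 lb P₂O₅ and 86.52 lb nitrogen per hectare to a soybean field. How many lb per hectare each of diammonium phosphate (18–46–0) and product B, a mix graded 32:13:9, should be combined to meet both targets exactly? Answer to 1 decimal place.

401.0 lb diammonium phosphate, 44.8 lb product B

Let a = lb of diammonium phosphate, b = lb of product B (per hectare).
P₂O₅: 0.46·a + 0.13·b = 190.28
N: 0.18·a + 0.32·b = 86.52
Eliminate b: (row1) − 0.13/0.32·(row2) → 0.386875·a = 155.131, so a = 400.985.
Then b = (86.52 − 0.18·400.985) / 0.32 = 44.8207.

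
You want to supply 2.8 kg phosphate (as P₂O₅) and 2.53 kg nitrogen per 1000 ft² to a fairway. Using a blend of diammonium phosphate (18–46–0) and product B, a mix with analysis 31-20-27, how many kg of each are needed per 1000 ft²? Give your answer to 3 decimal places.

With a, b = kg per 1000 ft² of diammonium phosphate and product B:
P₂O₅: 0.46·a + 0.2·b = 2.8
N: 0.18·a + 0.31·b = 2.53
From row1: a = (2.8 − 0.2·b) / 0.46.
Into row2: 0.18·(2.8 − 0.2·b)/0.46 + 0.31·b = 2.53 → b = 6.18949, a = 3.39587.

3.396 kg diammonium phosphate, 6.189 kg product B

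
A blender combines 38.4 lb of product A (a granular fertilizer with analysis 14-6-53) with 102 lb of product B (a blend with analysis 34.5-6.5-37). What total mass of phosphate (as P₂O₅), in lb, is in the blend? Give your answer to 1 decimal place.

8.9 lb P₂O₅

P₂O₅ mass = 6%×38.4 + 6.5%×102 = 8.934 lb.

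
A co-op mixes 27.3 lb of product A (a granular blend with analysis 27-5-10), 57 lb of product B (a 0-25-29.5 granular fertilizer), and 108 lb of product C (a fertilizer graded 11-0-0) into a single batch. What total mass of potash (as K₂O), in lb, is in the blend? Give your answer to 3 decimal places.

K₂O mass = 10%×27.3 + 29.5%×57 + 0%×108 = 19.545 lb.

19.545 lb K₂O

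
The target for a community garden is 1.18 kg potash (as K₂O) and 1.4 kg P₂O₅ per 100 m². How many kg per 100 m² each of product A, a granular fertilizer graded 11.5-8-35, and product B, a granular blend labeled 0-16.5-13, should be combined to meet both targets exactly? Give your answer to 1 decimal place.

0.3 kg product A, 8.4 kg product B

Let a = kg of product A, b = kg of product B (per 100 m²).
K₂O: 0.35·a + 0.13·b = 1.18
P₂O₅: 0.08·a + 0.165·b = 1.4
Eliminate a: (row1) − 0.35/0.08·(row2) → -0.591875·b = -4.945, so b = 8.3548.
Back-substitute: a = (1.18 − 0.13·8.3548) / 0.35 = 0.268215.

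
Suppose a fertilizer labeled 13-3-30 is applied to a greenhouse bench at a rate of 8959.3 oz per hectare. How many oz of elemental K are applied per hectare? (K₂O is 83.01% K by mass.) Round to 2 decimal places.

K₂O per hectare = 8959.3 × 30% = 2687.79 oz.
Elemental K = 2687.79 × 0.8301 = 2231.134 oz per hectare.

2231.13 oz K per hectare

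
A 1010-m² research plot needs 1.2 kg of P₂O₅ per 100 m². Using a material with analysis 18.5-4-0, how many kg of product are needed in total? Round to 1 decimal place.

303.0 kg

Product per 100 m² = 1.2 / 4% = 30 kg.
Total product = 30 × 1010 / 100 = 303 kg.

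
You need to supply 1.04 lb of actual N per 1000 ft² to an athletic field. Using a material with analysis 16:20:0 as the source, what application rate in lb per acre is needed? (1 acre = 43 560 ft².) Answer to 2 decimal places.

283.14 lb of product per acre

Product per 1000 ft² = 1.04 / 16% = 6.5 lb.
Convert to per acre: 6.5 × 43.56 = 283.14 lb.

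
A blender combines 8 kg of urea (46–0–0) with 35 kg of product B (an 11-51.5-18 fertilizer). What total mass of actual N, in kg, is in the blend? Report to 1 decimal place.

7.5 kg N

N mass = 46%×8 + 11%×35 = 7.53 kg.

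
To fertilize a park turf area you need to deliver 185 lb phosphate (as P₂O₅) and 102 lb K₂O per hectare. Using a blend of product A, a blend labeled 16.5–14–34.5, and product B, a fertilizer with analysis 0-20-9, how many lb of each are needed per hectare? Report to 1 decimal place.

66.5 lb product A, 878.5 lb product B

Per-hectare balance (a = product A, b = product B):
P₂O₅: 0.14·a + 0.2·b = 185
K₂O: 0.345·a + 0.09·b = 102
Eliminate b: (row1) − 0.2/0.09·(row2) → -0.626667·a = -41.6667, so a = 66.4894.
Then b = (102 − 0.345·66.4894) / 0.09 = 878.457.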